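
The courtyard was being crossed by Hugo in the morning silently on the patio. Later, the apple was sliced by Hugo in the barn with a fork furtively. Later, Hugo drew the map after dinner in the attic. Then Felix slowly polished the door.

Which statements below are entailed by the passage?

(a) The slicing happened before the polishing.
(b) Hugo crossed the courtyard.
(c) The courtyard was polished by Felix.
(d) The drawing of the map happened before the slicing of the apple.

(a)

(a) Entailed — the narrative places the slicing before the polishing.
(b) Not entailed — 'was crossing' is progressive on an accomplishment; it does not entail the completed 'crossed'.
(c) Not entailed — Felix polished the door, not the courtyard; the courtyard belongs to the crossing event.
(d) Not entailed — the narrative places the slicing before the drawing, not after.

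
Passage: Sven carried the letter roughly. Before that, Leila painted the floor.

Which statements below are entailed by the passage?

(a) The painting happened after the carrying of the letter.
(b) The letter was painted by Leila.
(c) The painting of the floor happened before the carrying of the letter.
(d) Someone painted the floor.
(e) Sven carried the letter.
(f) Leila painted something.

(a) Not entailed — the narrative places the painting before the carrying, not after.
(b) Not entailed — Leila painted the floor, not the letter; the letter belongs to the carrying event.
(c) Entailed — the narrative places the painting before the carrying.
(d) Entailed — the original entails any weakening of itself; this just generalizes the agent.
(e) Entailed — every conjunct here is already in the original carrying event.
(f) Entailed — the original entails any weakening of itself; this just generalizes the patient.

(c), (d), (e), (f)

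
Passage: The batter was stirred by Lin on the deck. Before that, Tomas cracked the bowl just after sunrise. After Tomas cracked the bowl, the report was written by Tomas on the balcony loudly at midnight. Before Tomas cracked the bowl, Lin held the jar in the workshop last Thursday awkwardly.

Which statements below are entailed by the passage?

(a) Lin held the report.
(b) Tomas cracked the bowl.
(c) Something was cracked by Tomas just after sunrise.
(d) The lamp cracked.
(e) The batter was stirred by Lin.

(b), (c), (e)

(a) Not entailed — Lin held the jar, not the report; the report belongs to the writing event.
(b) Entailed — the original entails any weakening of itself; this just drops 'just after sunrise'.
(c) Entailed — generalizing the patient leaves a sub-description the original still satisfies.
(d) Not entailed — the bowl is what cracked, not the lamp.
(e) Entailed — dropping 'on the deck' leaves a sub-description the original still satisfies.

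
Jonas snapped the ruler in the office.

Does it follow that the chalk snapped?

no

Nothing is said about any chalk; only the ruler is affected.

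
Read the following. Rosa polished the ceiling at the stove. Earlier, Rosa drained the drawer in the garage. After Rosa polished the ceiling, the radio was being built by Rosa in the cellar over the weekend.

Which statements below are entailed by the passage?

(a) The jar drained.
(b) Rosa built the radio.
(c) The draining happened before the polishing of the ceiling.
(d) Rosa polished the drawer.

(c)

(a) Not entailed — the drawer is what drained, not the jar.
(b) Not entailed — 'was building' is progressive on an accomplishment; it does not entail the completed 'built'.
(c) Entailed — the narrative places the draining before the polishing.
(d) Not entailed — Rosa polished the ceiling, not the drawer; the drawer belongs to the draining event.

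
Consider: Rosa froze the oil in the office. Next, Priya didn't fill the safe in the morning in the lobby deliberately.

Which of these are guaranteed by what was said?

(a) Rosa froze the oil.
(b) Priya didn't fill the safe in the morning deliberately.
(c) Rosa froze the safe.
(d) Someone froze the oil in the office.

(a) Entailed — this follows by dropping conjuncts from the freezing event's description.
(b) Not entailed — dropping 'in the lobby' under negation is not valid — the original leaves open that Priya filled the safe some other way.
(c) Not entailed — Rosa froze the oil, not the safe; the safe belongs to the filling event.
(d) Entailed — the original entails any weakening of itself; this just generalizes the agent.

(a), (d)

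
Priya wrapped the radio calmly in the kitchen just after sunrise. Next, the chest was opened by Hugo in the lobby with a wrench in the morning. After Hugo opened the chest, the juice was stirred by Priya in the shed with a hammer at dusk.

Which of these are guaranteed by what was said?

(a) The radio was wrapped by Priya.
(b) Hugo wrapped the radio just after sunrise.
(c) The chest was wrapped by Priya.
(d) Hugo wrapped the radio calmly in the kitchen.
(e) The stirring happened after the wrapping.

(a), (e)

(a) Entailed — the original entails any weakening of itself; this just drops 'in the kitchen', 'calmly', 'just after sunrise'.
(b) Not entailed — the passage has Priya wrapping the radio, not Hugo.
(c) Not entailed — Priya wrapped the radio, not the chest; the chest belongs to the opening event.
(d) Not entailed — the passage has Priya wrapping the radio, not Hugo.
(e) Entailed — the narrative places the wrapping before the stirring.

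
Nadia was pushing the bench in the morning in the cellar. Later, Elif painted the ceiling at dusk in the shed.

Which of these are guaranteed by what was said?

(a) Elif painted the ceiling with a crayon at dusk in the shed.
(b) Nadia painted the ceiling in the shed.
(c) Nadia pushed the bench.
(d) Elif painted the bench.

(c)

(a) Not entailed — 'with a crayon' adds information not in the original event.
(b) Not entailed — the passage has Elif painting the ceiling, not Nadia.
(c) Entailed — 'push' is an activity; 'was pushing' entails that some pushing happened, so 'pushed' holds.
(d) Not entailed — Elif painted the ceiling, not the bench; the bench belongs to the pushing event.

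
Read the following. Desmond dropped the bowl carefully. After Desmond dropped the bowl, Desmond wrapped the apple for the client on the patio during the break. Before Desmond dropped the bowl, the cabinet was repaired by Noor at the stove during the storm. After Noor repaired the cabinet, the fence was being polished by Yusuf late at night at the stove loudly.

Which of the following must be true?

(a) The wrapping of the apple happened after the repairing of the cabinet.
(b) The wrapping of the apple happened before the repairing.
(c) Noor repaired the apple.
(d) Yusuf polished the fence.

(a), (d)

(a) Entailed — the narrative places the repairing before the wrapping.
(b) Not entailed — the narrative places the repairing before the wrapping, not after.
(c) Not entailed — Noor repaired the cabinet, not the apple; the apple belongs to the wrapping event.
(d) Entailed — 'polish' is an activity; 'was polishing' entails that some polishing happened, so 'polished' holds.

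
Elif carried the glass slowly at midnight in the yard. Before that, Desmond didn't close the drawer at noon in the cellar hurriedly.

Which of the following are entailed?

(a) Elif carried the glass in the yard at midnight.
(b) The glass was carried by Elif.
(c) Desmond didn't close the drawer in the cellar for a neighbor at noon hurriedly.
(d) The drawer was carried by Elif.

(a) Entailed — the original entails any weakening of itself; this just drops 'slowly'.
(b) Entailed — this follows by dropping conjuncts from the carrying event's description.
(c) Entailed — under negation, adding a further restriction is entailed: if no such closing event occurred, none occurred for a neighbor either.
(d) Not entailed — Elif carried the glass, not the drawer; the drawer belongs to the closing event.

(a), (b), (c)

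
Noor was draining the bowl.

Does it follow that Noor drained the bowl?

no

'was draining' is progressive; for an accomplishment like 'drain the bowl', it doesn't entail completion.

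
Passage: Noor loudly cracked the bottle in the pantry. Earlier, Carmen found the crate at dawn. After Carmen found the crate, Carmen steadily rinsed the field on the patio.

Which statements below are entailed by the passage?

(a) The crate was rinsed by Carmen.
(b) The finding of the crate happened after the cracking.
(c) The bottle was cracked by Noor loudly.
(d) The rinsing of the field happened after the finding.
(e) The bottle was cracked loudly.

(c), (d), (e)

(a) Not entailed — Carmen rinsed the field, not the crate; the crate belongs to the finding event.
(b) Not entailed — the narrative places the finding before the cracking, not after.
(c) Entailed — every conjunct here is already in the original cracking event.
(d) Entailed — the narrative places the finding before the rinsing.
(e) Entailed — the original entails any weakening of itself; this just drops 'in the pantry' and generalizes the agent.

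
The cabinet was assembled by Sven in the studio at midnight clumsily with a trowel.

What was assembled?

the cabinet

'the cabinet' marks the patient of the assembling event.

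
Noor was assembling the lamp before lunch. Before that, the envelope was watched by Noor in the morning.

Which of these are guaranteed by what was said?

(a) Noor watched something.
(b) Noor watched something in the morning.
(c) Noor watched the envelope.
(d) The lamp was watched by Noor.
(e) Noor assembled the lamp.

(a) Entailed — every conjunct here is already in the original watching event.
(b) Entailed — the original entails any weakening of itself; this just generalizes the patient.
(c) Entailed — this follows by dropping conjuncts from the watching event's description.
(d) Not entailed — Noor watched the envelope, not the lamp; the lamp belongs to the assembling event.
(e) Not entailed — 'was assembling' is progressive on an accomplishment; it does not entail the completed 'assembled'.

(a), (b), (c)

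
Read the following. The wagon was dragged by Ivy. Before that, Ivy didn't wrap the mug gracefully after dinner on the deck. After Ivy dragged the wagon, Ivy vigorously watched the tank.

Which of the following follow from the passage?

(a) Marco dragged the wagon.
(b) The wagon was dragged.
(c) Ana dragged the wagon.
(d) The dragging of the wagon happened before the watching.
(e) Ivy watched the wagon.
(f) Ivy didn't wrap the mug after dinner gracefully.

(a) Not entailed — the passage has Ivy dragging the wagon, not Marco.
(b) Entailed — this follows by dropping conjuncts from the dragging event's description.
(c) Not entailed — the passage has Ivy dragging the wagon, not Ana.
(d) Entailed — the narrative places the dragging before the watching.
(e) Not entailed — Ivy watched the tank, not the wagon; the wagon belongs to the dragging event.
(f) Not entailed — dropping 'on the deck' under negation is not valid — the original leaves open that Ivy wrapped the mug some other way.

(b), (d)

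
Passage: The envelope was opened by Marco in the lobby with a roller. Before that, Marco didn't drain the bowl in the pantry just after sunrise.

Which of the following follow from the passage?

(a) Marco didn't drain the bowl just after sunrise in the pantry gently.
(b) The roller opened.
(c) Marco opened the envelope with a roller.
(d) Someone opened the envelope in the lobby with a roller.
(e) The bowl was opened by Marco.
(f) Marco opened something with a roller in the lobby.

(a), (c), (d), (f)

(a) Entailed — under negation, adding a further restriction is entailed: if no such draining event occurred, none occurred gently either.
(b) Not entailed — the envelope is what opened, not the roller.
(c) Entailed — the original entails any weakening of itself; this just drops 'in the lobby'.
(d) Entailed — every conjunct here is already in the original opening event.
(e) Not entailed — Marco opened the envelope, not the bowl; the bowl belongs to the draining event.
(f) Entailed — the original entails any weakening of itself; this just generalizes the patient.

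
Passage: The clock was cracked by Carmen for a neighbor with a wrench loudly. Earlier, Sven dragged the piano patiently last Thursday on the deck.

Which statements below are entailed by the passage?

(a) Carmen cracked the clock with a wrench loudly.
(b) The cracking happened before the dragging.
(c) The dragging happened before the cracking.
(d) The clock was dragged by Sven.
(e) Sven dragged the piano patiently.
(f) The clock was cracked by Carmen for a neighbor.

(a), (c), (e), (f)

(a) Entailed — dropping 'for a neighbor' leaves a sub-description the original still satisfies.
(b) Not entailed — the narrative places the dragging before the cracking, not after.
(c) Entailed — the narrative places the dragging before the cracking.
(d) Not entailed — Sven dragged the piano, not the clock; the clock belongs to the cracking event.
(e) Entailed — the original entails any weakening of itself; this just drops 'on the deck', 'last Thursday'.
(f) Entailed — dropping 'loudly', 'with a wrench' leaves a sub-description the original still satisfies.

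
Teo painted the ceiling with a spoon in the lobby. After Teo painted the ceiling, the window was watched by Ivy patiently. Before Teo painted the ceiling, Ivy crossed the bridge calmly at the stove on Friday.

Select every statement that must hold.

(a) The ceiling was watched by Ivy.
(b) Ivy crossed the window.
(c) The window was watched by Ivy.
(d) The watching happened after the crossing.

(c), (d)

(a) Not entailed — Ivy watched the window, not the ceiling; the ceiling belongs to the painting event.
(b) Not entailed — Ivy crossed the bridge, not the window; the window belongs to the watching event.
(c) Entailed — every conjunct here is already in the original watching event.
(d) Entailed — the narrative places the crossing before the watching.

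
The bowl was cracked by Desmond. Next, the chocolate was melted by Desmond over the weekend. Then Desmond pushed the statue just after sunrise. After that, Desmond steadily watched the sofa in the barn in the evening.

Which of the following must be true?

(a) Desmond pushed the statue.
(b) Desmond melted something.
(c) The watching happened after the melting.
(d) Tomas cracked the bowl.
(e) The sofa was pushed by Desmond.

(a), (b), (c)

(a) Entailed — the original entails any weakening of itself; this just drops 'just after sunrise'.
(b) Entailed — the original entails any weakening of itself; this just drops 'over the weekend' and generalizes the patient.
(c) Entailed — the narrative places the melting before the watching.
(d) Not entailed — the passage has Desmond cracking the bowl, not Tomas.
(e) Not entailed — Desmond pushed the statue, not the sofa; the sofa belongs to the watching event.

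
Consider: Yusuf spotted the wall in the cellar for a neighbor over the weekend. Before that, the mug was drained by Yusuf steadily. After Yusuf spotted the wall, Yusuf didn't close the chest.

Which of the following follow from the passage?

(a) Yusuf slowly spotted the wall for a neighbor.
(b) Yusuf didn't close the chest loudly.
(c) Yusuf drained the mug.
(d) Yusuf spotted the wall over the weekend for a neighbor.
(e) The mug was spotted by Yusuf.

(a) Not entailed — 'slowly' adds information not in the original event.
(b) Entailed — under negation, adding a further restriction is entailed: if no such closing event occurred, none occurred loudly either.
(c) Entailed — this follows by dropping conjuncts from the draining event's description.
(d) Entailed — every conjunct here is already in the original spotting event.
(e) Not entailed — Yusuf spotted the wall, not the mug; the mug belongs to the draining event.

(b), (c), (d)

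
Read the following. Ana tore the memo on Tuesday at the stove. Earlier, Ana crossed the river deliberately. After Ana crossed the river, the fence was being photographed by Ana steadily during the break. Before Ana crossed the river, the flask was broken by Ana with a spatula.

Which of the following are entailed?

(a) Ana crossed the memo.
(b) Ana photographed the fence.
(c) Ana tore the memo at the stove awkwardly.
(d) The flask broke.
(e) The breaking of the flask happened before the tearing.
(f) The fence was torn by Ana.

(d), (e)

(a) Not entailed — Ana crossed the river, not the memo; the memo belongs to the tearing event.
(b) Not entailed — 'was photographing' is progressive on an accomplishment; it does not entail the completed 'photographed'.
(c) Not entailed — 'awkwardly' adds information not in the original event.
(d) Entailed — 'Ana broke the flask' is causative; it entails the inchoative 'the flask broke'.
(e) Entailed — the narrative places the breaking before the tearing.
(f) Not entailed — Ana tore the memo, not the fence; the fence belongs to the photographing event.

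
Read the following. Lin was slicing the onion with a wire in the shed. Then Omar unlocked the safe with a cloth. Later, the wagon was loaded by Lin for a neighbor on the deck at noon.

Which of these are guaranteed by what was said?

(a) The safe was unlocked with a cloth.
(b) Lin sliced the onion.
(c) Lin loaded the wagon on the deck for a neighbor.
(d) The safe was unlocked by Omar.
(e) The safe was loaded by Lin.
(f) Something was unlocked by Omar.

(a) Entailed — every conjunct here is already in the original unlocking event.
(b) Not entailed — 'was slicing' is progressive on an accomplishment; it does not entail the completed 'sliced'.
(c) Entailed — every conjunct here is already in the original loading event.
(d) Entailed — this follows by dropping conjuncts from the unlocking event's description.
(e) Not entailed — Lin loaded the wagon, not the safe; the safe belongs to the unlocking event.
(f) Entailed — every conjunct here is already in the original unlocking event.

(a), (c), (d), (f)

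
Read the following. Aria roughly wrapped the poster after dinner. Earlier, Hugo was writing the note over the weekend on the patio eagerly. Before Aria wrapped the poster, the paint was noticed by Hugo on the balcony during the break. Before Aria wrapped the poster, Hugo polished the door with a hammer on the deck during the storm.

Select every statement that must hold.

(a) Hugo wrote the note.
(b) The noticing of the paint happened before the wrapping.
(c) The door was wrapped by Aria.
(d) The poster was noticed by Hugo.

(b)

(a) Not entailed — 'was writing' is progressive on an accomplishment; it does not entail the completed 'wrote'.
(b) Entailed — the narrative places the noticing before the wrapping.
(c) Not entailed — Aria wrapped the poster, not the door; the door belongs to the polishing event.
(d) Not entailed — Hugo noticed the paint, not the poster; the poster belongs to the wrapping event.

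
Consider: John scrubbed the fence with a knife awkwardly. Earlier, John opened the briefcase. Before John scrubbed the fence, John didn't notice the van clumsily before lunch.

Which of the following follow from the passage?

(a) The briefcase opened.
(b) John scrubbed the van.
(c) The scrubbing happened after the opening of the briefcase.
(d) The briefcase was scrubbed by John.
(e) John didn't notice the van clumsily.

(a) Entailed — 'John opened the briefcase' is causative; it entails the inchoative 'the briefcase opened'.
(b) Not entailed — John scrubbed the fence, not the van; the van belongs to the noticing event.
(c) Entailed — the narrative places the opening before the scrubbing.
(d) Not entailed — John scrubbed the fence, not the briefcase; the briefcase belongs to the opening event.
(e) Not entailed — dropping 'before lunch' under negation is not valid — the original leaves open that John noticed the van some other way.

(a), (c)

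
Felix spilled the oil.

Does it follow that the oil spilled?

yes

'Felix spilled the oil' is the causative; it entails the inchoative 'the oil spilled'.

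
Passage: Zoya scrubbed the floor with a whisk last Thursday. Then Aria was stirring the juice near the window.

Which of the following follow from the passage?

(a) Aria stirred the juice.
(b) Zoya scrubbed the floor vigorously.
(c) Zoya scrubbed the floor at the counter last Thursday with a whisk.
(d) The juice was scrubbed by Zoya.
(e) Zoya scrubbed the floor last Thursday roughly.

(a) Entailed — 'stir' is an activity; 'was stirring' entails that some stirring happened, so 'stirred' holds.
(b) Not entailed — 'vigorously' adds information not in the original event.
(c) Not entailed — 'at the counter' adds information not in the original event.
(d) Not entailed — Zoya scrubbed the floor, not the juice; the juice belongs to the stirring event.
(e) Not entailed — 'roughly' adds information not in the original event.

(a)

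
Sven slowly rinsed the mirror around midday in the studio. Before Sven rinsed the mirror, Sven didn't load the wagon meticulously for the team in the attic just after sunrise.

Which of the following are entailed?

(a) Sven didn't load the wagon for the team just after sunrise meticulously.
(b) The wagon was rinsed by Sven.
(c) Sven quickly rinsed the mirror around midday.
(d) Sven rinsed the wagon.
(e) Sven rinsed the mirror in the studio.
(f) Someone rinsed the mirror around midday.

(e), (f)

(a) Not entailed — dropping 'in the attic' under negation is not valid — the original leaves open that Sven loaded the wagon some other way.
(b) Not entailed — Sven rinsed the mirror, not the wagon; the wagon belongs to the loading event.
(c) Not entailed — 'quickly' adds a manner not in (and inconsistent with) the original.
(d) Not entailed — Sven rinsed the mirror, not the wagon; the wagon belongs to the loading event.
(e) Entailed — every conjunct here is already in the original rinsing event.
(f) Entailed — the original entails any weakening of itself; this just drops 'in the studio', 'slowly' and generalizes the agent.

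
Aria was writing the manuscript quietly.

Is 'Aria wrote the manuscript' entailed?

'was writing' is progressive; for an accomplishment like 'write the manuscript', it doesn't entail completion.

no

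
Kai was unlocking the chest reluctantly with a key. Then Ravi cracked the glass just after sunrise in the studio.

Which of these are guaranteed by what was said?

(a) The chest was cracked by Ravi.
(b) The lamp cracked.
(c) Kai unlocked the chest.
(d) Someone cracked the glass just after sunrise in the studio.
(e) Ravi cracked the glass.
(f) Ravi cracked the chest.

(a) Not entailed — Ravi cracked the glass, not the chest; the chest belongs to the unlocking event.
(b) Not entailed — the glass is what cracked, not the lamp.
(c) Not entailed — 'was unlocking' is progressive on an accomplishment; it does not entail the completed 'unlocked'.
(d) Entailed — every conjunct here is already in the original cracking event.
(e) Entailed — the original entails any weakening of itself; this just drops 'just after sunrise', 'in the studio'.
(f) Not entailed — Ravi cracked the glass, not the chest; the chest belongs to the unlocking event.

(d), (e)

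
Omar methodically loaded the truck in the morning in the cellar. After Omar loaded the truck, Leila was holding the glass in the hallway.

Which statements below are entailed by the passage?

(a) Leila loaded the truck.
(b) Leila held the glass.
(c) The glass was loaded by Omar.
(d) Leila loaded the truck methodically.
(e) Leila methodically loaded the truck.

(b)

(a) Not entailed — the passage has Omar loading the truck, not Leila.
(b) Entailed — 'hold' is an activity; 'was holding' entails that some holding happened, so 'held' holds.
(c) Not entailed — Omar loaded the truck, not the glass; the glass belongs to the holding event.
(d) Not entailed — the passage has Omar loading the truck, not Leila.
(e) Not entailed — the passage has Omar loading the truck, not Leila.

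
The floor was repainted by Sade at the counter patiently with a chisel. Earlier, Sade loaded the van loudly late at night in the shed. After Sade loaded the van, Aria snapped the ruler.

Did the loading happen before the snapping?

The narrative orders the loading before the snapping.

yes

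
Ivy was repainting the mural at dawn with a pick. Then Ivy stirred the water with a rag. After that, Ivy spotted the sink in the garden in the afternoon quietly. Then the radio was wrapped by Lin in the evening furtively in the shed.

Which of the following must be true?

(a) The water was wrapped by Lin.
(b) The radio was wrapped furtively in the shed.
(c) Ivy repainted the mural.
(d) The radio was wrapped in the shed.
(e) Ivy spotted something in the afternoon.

(b), (d), (e)

(a) Not entailed — Lin wrapped the radio, not the water; the water belongs to the stirring event.
(b) Entailed — the original entails any weakening of itself; this just drops 'in the evening' and generalizes the agent.
(c) Not entailed — 'was repainting' is progressive on an accomplishment; it does not entail the completed 'repainted'.
(d) Entailed — dropping 'in the evening', 'furtively' and generalizing the agent leaves a sub-description the original still satisfies.
(e) Entailed — dropping 'in the garden', 'quietly' and generalizing the patient leaves a sub-description the original still satisfies.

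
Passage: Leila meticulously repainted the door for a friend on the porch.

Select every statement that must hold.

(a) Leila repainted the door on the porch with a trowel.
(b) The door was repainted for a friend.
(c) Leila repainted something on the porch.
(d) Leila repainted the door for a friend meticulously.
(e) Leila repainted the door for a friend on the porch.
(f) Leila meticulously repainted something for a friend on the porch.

(b), (c), (d), (e), (f)

(a) Not entailed — 'with a trowel' adds information not in the original event.
(b) Entailed — dropping 'meticulously', 'on the porch' and generalizing the agent leaves a sub-description the original still satisfies.
(c) Entailed — dropping 'meticulously', 'for a friend' and generalizing the patient leaves a sub-description the original still satisfies.
(d) Entailed — dropping 'on the porch' leaves a sub-description the original still satisfies.
(e) Entailed — this follows by dropping conjuncts from the repainting event's description.
(f) Entailed — this follows by dropping conjuncts from the repainting event's description.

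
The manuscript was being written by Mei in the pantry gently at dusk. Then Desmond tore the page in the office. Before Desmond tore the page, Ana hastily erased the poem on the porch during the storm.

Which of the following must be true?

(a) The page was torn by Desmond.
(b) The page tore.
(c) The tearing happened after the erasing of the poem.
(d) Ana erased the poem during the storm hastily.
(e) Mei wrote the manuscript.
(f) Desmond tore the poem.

(a) Entailed — the original entails any weakening of itself; this just drops 'in the office'.
(b) Entailed — 'Desmond tore the page' is causative; it entails the inchoative 'the page tore'.
(c) Entailed — the narrative places the erasing before the tearing.
(d) Entailed — the original entails any weakening of itself; this just drops 'on the porch'.
(e) Not entailed — 'was writing' is progressive on an accomplishment; it does not entail the completed 'wrote'.
(f) Not entailed — Desmond tore the page, not the poem; the poem belongs to the erasing event.

(a), (b), (c), (d)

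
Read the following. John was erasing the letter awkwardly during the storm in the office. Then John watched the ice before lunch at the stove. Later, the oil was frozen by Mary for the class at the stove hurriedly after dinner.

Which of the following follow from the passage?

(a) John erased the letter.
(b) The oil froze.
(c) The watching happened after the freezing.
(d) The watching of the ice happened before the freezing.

(b), (d)

(a) Not entailed — 'was erasing' is progressive on an accomplishment; it does not entail the completed 'erased'.
(b) Entailed — 'Mary froze the oil' is causative; it entails the inchoative 'the oil froze'.
(c) Not entailed — the narrative places the watching before the freezing, not after.
(d) Entailed — the narrative places the watching before the freezing.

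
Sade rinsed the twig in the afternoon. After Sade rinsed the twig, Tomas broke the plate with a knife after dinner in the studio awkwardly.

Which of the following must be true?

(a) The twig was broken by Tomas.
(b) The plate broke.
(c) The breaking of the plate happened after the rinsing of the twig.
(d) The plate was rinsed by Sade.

(a) Not entailed — Tomas broke the plate, not the twig; the twig belongs to the rinsing event.
(b) Entailed — 'Tomas broke the plate' is causative; it entails the inchoative 'the plate broke'.
(c) Entailed — the narrative places the rinsing before the breaking.
(d) Not entailed — Sade rinsed the twig, not the plate; the plate belongs to the breaking event.

(b), (c)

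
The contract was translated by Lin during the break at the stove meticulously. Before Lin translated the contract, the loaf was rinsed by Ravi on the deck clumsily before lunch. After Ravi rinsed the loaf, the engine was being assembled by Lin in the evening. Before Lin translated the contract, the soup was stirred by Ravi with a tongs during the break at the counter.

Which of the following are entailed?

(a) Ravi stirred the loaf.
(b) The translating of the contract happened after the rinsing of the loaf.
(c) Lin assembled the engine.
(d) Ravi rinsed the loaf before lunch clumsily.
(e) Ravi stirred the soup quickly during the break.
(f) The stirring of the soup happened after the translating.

(b), (d)

(a) Not entailed — Ravi stirred the soup, not the loaf; the loaf belongs to the rinsing event.
(b) Entailed — the narrative places the rinsing before the translating.
(c) Not entailed — 'was assembling' is progressive on an accomplishment; it does not entail the completed 'assembled'.
(d) Entailed — the original entails any weakening of itself; this just drops 'on the deck'.
(e) Not entailed — 'quickly' adds information not in the original event.
(f) Not entailed — the narrative places the stirring before the translating, not after.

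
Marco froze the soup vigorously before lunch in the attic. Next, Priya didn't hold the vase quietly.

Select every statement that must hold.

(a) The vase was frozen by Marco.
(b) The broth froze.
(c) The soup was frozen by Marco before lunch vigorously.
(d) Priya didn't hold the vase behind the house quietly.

(a) Not entailed — Marco froze the soup, not the vase; the vase belongs to the holding event.
(b) Not entailed — the soup is what froze, not the broth.
(c) Entailed — this follows by dropping conjuncts from the freezing event's description.
(d) Entailed — under negation, adding a further restriction is entailed: if no such holding event occurred, none occurred behind the house either.

(c), (d)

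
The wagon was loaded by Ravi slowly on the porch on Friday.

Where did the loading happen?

on the porch

'on the porch' marks the location of the loading event.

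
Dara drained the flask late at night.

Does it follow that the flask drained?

'Dara drained the flask' is the causative; it entails the inchoative 'the flask drained'.

yes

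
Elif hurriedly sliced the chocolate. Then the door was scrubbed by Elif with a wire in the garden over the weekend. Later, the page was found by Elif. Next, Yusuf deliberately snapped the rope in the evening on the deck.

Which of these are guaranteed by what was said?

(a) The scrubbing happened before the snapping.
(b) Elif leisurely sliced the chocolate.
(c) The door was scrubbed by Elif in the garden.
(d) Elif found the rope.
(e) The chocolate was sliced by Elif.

(a), (c), (e)

(a) Entailed — the narrative places the scrubbing before the snapping.
(b) Not entailed — 'leisurely' adds a manner not in (and inconsistent with) the original.
(c) Entailed — every conjunct here is already in the original scrubbing event.
(d) Not entailed — Elif found the page, not the rope; the rope belongs to the snapping event.
(e) Entailed — every conjunct here is already in the original slicing event.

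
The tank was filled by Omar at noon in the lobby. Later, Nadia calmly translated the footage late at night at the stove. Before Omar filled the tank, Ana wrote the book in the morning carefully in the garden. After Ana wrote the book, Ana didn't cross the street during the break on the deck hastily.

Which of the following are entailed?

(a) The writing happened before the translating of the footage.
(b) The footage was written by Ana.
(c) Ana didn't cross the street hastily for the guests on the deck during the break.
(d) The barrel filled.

(a) Entailed — the narrative places the writing before the translating.
(b) Not entailed — Ana wrote the book, not the footage; the footage belongs to the translating event.
(c) Entailed — under negation, adding a further restriction is entailed: if no such crossing event occurred, none occurred for the guests either.
(d) Not entailed — the tank is what filled, not the barrel.

(a), (c)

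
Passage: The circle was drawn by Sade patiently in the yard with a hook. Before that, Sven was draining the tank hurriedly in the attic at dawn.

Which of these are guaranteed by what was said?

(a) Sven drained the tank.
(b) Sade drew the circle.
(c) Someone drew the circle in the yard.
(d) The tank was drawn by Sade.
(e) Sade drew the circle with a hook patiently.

(a) Not entailed — 'was draining' is progressive on an accomplishment; it does not entail the completed 'drained'.
(b) Entailed — dropping 'in the yard', 'with a hook', 'patiently' leaves a sub-description the original still satisfies.
(c) Entailed — this follows by dropping conjuncts from the drawing event's description.
(d) Not entailed — Sade drew the circle, not the tank; the tank belongs to the draining event.
(e) Entailed — every conjunct here is already in the original drawing event.

(b), (c), (e)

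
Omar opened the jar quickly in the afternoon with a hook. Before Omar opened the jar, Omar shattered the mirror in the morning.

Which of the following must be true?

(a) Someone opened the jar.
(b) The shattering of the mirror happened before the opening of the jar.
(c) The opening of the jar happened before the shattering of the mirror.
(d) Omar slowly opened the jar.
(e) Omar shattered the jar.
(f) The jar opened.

(a), (b), (f)

(a) Entailed — the original entails any weakening of itself; this just drops 'quickly', 'with a hook', 'in the afternoon' and generalizes the agent.
(b) Entailed — the narrative places the shattering before the opening.
(c) Not entailed — the narrative places the shattering before the opening, not after.
(d) Not entailed — 'slowly' adds a manner not in (and inconsistent with) the original.
(e) Not entailed — Omar shattered the mirror, not the jar; the jar belongs to the opening event.
(f) Entailed — 'Omar opened the jar' is causative; it entails the inchoative 'the jar opened'.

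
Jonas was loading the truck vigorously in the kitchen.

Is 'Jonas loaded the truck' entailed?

no

'was loading' is progressive; for an accomplishment like 'load the truck', it doesn't entail completion.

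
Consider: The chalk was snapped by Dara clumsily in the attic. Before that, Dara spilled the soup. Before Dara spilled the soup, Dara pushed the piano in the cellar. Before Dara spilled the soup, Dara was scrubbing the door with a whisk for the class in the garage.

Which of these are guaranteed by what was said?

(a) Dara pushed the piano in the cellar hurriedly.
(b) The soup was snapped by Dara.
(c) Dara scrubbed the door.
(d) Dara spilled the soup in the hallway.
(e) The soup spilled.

(c), (e)

(a) Not entailed — 'hurriedly' adds information not in the original event.
(b) Not entailed — Dara snapped the chalk, not the soup; the soup belongs to the spilling event.
(c) Entailed — 'scrub' is an activity; 'was scrubbing' entails that some scrubbing happened, so 'scrubbed' holds.
(d) Not entailed — 'in the hallway' adds information not in the original event.
(e) Entailed — 'Dara spilled the soup' is causative; it entails the inchoative 'the soup spilled'.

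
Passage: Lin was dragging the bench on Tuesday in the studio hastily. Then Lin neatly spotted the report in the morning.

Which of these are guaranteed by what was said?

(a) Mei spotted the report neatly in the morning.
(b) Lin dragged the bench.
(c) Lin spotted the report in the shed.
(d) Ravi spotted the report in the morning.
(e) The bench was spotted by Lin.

(a) Not entailed — the passage has Lin spotting the report, not Mei.
(b) Entailed — 'drag' is an activity; 'was dragging' entails that some dragging happened, so 'dragged' holds.
(c) Not entailed — 'in the shed' adds information not in the original event.
(d) Not entailed — the passage has Lin spotting the report, not Ravi.
(e) Not entailed — Lin spotted the report, not the bench; the bench belongs to the dragging event.

(b)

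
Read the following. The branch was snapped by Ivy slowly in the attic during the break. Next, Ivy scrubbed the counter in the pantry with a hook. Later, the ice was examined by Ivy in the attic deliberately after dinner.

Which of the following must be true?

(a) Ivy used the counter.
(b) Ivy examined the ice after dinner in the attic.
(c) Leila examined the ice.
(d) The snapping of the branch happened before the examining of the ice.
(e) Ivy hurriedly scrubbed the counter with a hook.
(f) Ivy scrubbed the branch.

(a) Not entailed — the counter is the patient, not an instrument — Ivy used a hook.
(b) Entailed — the original entails any weakening of itself; this just drops 'deliberately'.
(c) Not entailed — the passage has Ivy examining the ice, not Leila.
(d) Entailed — the narrative places the snapping before the examining.
(e) Not entailed — 'hurriedly' adds information not in the original event.
(f) Not entailed — Ivy scrubbed the counter, not the branch; the branch belongs to the snapping event.

(b), (d)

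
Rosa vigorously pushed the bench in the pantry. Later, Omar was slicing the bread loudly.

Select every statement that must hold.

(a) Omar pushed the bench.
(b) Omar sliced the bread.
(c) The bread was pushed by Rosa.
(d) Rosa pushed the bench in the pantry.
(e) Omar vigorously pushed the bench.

(d)

(a) Not entailed — the passage has Rosa pushing the bench, not Omar.
(b) Not entailed — 'was slicing' is progressive on an accomplishment; it does not entail the completed 'sliced'.
(c) Not entailed — Rosa pushed the bench, not the bread; the bread belongs to the slicing event.
(d) Entailed — dropping 'vigorously' leaves a sub-description the original still satisfies.
(e) Not entailed — the passage has Rosa pushing the bench, not Omar.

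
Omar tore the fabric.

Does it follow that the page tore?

no

Nothing is said about any page; only the fabric is affected.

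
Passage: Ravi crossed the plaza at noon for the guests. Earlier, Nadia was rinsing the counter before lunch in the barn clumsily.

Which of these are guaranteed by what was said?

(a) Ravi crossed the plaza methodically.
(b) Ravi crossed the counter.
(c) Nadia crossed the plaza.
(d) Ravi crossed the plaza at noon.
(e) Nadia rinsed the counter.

(d), (e)

(a) Not entailed — 'methodically' adds information not in the original event.
(b) Not entailed — Ravi crossed the plaza, not the counter; the counter belongs to the rinsing event.
(c) Not entailed — the passage has Ravi crossing the plaza, not Nadia.
(d) Entailed — this follows by dropping conjuncts from the crossing event's description.
(e) Entailed — 'rinse' is an activity; 'was rinsing' entails that some rinsing happened, so 'rinsed' holds.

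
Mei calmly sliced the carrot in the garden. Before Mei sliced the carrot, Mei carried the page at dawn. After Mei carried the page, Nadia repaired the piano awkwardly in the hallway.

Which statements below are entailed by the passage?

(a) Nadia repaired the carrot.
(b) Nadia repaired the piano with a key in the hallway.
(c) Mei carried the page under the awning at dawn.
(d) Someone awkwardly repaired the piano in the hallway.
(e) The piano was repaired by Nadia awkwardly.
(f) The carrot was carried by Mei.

(a) Not entailed — Nadia repaired the piano, not the carrot; the carrot belongs to the slicing event.
(b) Not entailed — 'with a key' adds information not in the original event.
(c) Not entailed — 'under the awning' adds information not in the original event.
(d) Entailed — every conjunct here is already in the original repairing event.
(e) Entailed — dropping 'in the hallway' leaves a sub-description the original still satisfies.
(f) Not entailed — Mei carried the page, not the carrot; the carrot belongs to the slicing event.

(d), (e)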